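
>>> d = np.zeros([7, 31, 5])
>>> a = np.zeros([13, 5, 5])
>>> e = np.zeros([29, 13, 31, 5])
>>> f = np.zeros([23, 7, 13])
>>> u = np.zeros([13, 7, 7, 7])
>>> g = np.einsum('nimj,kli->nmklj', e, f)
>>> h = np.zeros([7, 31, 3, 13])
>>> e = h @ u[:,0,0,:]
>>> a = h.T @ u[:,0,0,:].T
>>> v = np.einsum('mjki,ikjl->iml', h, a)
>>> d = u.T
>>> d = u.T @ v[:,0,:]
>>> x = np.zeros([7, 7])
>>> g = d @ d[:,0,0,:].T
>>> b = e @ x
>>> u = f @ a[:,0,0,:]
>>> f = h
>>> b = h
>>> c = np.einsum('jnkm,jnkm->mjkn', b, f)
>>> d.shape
(7, 7, 7, 13)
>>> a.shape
(13, 3, 31, 13)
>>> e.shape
(7, 31, 3, 7)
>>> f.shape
(7, 31, 3, 13)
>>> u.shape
(23, 7, 13)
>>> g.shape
(7, 7, 7, 7)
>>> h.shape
(7, 31, 3, 13)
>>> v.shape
(13, 7, 13)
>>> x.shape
(7, 7)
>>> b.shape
(7, 31, 3, 13)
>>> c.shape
(13, 7, 3, 31)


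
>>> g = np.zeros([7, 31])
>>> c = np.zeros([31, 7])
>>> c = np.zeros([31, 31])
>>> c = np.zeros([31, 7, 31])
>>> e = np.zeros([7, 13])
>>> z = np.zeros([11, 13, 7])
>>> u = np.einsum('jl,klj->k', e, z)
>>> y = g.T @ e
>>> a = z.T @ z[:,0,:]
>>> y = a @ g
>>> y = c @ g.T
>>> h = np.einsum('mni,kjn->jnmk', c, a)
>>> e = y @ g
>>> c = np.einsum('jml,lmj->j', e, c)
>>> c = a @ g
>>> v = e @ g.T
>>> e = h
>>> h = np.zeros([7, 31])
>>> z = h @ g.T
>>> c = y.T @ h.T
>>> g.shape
(7, 31)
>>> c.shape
(7, 7, 7)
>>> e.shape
(13, 7, 31, 7)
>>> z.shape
(7, 7)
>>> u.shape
(11,)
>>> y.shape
(31, 7, 7)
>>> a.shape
(7, 13, 7)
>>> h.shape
(7, 31)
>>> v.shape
(31, 7, 7)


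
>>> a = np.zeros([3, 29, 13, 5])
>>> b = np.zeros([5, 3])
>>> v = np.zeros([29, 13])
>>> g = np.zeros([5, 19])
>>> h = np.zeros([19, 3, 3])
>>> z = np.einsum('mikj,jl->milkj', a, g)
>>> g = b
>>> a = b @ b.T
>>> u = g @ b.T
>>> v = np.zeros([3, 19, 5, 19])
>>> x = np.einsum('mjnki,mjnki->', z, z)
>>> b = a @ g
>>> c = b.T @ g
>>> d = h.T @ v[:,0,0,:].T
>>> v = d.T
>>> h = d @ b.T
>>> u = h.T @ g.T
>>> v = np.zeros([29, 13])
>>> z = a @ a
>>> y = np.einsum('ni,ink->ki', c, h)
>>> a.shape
(5, 5)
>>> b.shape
(5, 3)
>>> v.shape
(29, 13)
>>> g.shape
(5, 3)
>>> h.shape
(3, 3, 5)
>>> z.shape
(5, 5)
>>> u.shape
(5, 3, 5)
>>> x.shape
()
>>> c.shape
(3, 3)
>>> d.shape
(3, 3, 3)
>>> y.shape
(5, 3)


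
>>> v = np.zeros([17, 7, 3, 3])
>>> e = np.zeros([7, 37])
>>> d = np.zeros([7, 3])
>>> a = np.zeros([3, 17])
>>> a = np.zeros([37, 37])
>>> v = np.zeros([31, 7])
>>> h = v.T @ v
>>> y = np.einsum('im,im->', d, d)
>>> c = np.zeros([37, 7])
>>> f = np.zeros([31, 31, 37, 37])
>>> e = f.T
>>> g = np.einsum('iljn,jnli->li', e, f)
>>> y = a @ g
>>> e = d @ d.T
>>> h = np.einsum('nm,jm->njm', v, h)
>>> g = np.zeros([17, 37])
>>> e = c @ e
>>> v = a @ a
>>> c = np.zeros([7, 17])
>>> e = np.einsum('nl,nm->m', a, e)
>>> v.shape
(37, 37)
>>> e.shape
(7,)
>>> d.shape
(7, 3)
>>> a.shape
(37, 37)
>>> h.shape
(31, 7, 7)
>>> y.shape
(37, 37)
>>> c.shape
(7, 17)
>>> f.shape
(31, 31, 37, 37)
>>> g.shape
(17, 37)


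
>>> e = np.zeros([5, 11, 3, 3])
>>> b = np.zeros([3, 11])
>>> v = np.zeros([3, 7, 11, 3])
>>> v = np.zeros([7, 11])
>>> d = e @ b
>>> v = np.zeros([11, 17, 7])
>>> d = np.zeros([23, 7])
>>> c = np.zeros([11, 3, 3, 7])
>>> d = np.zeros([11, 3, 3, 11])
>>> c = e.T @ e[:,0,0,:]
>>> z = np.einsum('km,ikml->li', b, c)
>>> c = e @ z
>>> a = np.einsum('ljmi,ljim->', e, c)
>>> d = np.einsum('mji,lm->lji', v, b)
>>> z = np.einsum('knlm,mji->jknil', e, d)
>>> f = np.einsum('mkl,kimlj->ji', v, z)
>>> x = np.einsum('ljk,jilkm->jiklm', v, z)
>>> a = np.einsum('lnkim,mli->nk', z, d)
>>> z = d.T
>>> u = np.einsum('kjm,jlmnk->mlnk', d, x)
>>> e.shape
(5, 11, 3, 3)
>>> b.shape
(3, 11)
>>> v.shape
(11, 17, 7)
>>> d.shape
(3, 17, 7)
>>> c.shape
(5, 11, 3, 3)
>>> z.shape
(7, 17, 3)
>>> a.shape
(5, 11)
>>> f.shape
(3, 5)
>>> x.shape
(17, 5, 7, 11, 3)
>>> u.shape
(7, 5, 11, 3)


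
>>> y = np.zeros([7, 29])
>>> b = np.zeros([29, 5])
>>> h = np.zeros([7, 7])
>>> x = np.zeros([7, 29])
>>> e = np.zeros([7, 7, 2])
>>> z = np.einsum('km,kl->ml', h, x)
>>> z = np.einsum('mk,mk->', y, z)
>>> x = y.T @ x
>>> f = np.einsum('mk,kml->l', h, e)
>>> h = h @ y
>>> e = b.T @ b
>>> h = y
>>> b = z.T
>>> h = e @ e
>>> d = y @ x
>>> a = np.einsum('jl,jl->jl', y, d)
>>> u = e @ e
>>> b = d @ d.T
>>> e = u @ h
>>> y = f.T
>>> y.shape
(2,)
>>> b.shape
(7, 7)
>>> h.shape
(5, 5)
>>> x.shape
(29, 29)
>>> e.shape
(5, 5)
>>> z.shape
()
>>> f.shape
(2,)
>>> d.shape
(7, 29)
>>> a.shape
(7, 29)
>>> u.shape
(5, 5)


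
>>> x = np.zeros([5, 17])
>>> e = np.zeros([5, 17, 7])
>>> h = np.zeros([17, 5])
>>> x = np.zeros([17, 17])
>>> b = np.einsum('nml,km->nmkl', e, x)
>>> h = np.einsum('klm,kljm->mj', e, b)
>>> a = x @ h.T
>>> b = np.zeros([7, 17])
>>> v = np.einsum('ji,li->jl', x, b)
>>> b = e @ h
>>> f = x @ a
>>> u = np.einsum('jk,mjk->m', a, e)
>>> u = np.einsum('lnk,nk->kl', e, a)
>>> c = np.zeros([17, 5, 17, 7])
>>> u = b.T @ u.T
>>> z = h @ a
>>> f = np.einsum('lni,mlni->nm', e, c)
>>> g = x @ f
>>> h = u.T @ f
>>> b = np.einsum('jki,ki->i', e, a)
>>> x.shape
(17, 17)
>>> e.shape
(5, 17, 7)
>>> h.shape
(7, 17, 17)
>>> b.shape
(7,)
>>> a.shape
(17, 7)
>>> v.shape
(17, 7)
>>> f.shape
(17, 17)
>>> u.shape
(17, 17, 7)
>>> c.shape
(17, 5, 17, 7)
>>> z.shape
(7, 7)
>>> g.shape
(17, 17)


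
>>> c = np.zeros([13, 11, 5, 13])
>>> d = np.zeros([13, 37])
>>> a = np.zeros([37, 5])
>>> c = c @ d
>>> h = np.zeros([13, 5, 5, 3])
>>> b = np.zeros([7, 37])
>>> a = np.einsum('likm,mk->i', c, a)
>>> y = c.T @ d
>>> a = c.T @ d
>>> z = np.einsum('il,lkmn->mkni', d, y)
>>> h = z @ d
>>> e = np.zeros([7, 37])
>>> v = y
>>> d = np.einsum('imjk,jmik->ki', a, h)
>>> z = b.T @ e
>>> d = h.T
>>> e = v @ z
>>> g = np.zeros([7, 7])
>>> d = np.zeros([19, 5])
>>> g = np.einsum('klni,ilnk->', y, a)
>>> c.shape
(13, 11, 5, 37)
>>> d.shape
(19, 5)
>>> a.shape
(37, 5, 11, 37)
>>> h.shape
(11, 5, 37, 37)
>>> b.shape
(7, 37)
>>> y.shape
(37, 5, 11, 37)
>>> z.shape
(37, 37)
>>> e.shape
(37, 5, 11, 37)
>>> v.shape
(37, 5, 11, 37)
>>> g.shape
()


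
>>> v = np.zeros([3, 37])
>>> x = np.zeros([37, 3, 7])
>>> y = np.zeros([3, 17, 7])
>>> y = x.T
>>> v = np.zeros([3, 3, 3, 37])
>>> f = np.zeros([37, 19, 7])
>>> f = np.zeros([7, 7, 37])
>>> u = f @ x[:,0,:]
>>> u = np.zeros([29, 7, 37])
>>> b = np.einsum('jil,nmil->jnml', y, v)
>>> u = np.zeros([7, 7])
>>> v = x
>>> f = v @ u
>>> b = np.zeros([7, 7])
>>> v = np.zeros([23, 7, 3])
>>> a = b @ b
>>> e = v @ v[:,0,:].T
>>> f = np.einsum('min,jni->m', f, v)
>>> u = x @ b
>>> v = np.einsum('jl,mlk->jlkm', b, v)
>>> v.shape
(7, 7, 3, 23)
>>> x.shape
(37, 3, 7)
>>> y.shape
(7, 3, 37)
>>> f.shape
(37,)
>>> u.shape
(37, 3, 7)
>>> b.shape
(7, 7)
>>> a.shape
(7, 7)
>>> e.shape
(23, 7, 23)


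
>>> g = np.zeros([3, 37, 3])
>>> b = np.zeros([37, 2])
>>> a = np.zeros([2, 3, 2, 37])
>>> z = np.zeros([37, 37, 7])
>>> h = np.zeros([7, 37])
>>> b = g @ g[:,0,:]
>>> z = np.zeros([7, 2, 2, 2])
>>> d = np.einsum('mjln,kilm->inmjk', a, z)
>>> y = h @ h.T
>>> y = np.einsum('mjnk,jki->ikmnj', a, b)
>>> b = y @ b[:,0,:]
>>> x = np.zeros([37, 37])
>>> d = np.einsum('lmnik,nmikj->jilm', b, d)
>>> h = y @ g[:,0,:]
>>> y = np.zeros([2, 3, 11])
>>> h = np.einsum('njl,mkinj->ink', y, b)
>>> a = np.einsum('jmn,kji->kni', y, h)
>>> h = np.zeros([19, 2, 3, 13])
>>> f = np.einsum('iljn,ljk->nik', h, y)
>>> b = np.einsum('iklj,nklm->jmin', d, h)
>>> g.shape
(3, 37, 3)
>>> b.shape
(37, 13, 7, 19)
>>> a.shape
(2, 11, 37)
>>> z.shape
(7, 2, 2, 2)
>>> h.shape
(19, 2, 3, 13)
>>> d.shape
(7, 2, 3, 37)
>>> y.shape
(2, 3, 11)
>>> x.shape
(37, 37)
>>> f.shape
(13, 19, 11)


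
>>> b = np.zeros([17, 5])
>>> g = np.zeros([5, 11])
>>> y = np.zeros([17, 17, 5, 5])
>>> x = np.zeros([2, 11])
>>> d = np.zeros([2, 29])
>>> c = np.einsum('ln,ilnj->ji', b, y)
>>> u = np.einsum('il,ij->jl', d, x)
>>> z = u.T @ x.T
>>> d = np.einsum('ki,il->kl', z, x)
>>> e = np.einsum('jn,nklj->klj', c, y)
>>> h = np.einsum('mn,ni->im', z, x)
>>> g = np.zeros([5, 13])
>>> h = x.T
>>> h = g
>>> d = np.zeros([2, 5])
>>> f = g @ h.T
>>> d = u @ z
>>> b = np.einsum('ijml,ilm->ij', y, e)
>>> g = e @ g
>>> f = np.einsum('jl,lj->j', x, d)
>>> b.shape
(17, 17)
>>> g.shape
(17, 5, 13)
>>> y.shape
(17, 17, 5, 5)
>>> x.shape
(2, 11)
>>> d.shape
(11, 2)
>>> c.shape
(5, 17)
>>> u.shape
(11, 29)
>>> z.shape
(29, 2)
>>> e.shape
(17, 5, 5)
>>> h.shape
(5, 13)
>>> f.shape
(2,)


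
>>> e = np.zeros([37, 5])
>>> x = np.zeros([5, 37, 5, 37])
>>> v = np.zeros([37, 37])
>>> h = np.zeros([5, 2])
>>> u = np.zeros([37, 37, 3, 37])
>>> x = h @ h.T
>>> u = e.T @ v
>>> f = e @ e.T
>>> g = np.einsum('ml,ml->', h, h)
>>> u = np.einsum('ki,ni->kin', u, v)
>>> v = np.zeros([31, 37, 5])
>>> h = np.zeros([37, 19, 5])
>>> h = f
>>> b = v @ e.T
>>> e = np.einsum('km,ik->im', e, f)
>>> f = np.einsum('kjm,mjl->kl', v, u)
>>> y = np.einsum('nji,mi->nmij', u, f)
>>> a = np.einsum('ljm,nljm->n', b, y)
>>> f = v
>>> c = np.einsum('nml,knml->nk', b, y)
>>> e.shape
(37, 5)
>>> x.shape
(5, 5)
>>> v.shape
(31, 37, 5)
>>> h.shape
(37, 37)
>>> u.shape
(5, 37, 37)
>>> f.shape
(31, 37, 5)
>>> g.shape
()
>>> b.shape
(31, 37, 37)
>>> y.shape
(5, 31, 37, 37)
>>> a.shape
(5,)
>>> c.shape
(31, 5)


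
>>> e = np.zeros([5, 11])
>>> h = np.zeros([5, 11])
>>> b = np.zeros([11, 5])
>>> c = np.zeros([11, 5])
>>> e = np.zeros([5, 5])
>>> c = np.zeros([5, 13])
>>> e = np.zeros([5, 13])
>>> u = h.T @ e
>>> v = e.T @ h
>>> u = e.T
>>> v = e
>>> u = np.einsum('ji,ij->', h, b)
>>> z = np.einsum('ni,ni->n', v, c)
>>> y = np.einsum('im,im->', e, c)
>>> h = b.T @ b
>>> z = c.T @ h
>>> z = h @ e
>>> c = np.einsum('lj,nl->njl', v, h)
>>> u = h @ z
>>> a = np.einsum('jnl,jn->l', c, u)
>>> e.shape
(5, 13)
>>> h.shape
(5, 5)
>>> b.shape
(11, 5)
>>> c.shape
(5, 13, 5)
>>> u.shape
(5, 13)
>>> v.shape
(5, 13)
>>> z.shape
(5, 13)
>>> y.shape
()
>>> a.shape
(5,)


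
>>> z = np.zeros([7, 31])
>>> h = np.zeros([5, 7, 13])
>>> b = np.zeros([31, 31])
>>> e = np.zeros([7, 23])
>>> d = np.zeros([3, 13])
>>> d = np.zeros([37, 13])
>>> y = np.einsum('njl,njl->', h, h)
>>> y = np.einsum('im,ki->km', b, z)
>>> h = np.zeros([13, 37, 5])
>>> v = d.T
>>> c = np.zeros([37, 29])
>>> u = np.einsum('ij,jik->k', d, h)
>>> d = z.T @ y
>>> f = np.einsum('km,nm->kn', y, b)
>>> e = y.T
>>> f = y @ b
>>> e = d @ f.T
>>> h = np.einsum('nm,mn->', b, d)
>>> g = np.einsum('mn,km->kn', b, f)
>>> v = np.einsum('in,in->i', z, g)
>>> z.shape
(7, 31)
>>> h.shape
()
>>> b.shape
(31, 31)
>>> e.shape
(31, 7)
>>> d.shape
(31, 31)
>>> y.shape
(7, 31)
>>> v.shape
(7,)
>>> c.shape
(37, 29)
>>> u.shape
(5,)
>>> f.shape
(7, 31)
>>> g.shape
(7, 31)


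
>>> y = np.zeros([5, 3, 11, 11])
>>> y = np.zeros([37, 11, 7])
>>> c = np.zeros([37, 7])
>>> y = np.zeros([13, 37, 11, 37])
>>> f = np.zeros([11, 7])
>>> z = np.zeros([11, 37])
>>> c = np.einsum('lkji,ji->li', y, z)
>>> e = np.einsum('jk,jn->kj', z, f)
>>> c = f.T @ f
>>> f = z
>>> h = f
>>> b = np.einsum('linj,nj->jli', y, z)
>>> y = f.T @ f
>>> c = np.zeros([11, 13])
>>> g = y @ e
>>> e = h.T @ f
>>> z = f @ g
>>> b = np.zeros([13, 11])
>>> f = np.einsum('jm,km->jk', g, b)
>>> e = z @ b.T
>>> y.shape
(37, 37)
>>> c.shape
(11, 13)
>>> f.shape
(37, 13)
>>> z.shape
(11, 11)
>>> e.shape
(11, 13)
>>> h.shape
(11, 37)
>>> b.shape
(13, 11)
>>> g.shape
(37, 11)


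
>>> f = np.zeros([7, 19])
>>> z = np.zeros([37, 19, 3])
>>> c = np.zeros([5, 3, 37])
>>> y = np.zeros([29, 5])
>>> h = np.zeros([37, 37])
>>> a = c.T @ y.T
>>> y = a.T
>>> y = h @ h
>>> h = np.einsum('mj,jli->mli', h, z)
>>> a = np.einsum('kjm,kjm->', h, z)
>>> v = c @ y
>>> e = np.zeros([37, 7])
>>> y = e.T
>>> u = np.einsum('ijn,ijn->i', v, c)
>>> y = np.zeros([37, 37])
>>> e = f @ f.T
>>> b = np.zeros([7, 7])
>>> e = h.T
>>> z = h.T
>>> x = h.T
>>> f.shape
(7, 19)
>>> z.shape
(3, 19, 37)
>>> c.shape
(5, 3, 37)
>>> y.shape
(37, 37)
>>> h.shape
(37, 19, 3)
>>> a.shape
()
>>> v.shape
(5, 3, 37)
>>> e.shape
(3, 19, 37)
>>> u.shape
(5,)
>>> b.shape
(7, 7)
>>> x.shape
(3, 19, 37)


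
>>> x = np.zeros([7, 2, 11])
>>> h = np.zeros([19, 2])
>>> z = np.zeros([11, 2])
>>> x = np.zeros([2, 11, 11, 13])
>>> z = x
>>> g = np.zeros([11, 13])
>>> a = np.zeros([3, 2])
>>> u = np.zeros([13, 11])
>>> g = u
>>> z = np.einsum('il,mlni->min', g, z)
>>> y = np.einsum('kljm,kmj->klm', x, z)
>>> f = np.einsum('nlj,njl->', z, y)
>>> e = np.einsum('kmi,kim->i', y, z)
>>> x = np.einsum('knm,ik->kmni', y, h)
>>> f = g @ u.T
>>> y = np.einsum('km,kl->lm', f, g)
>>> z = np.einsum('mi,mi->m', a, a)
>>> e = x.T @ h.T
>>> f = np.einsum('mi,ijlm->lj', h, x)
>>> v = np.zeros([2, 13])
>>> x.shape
(2, 13, 11, 19)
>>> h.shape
(19, 2)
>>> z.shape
(3,)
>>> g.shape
(13, 11)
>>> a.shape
(3, 2)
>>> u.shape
(13, 11)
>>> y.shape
(11, 13)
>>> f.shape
(11, 13)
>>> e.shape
(19, 11, 13, 19)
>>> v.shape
(2, 13)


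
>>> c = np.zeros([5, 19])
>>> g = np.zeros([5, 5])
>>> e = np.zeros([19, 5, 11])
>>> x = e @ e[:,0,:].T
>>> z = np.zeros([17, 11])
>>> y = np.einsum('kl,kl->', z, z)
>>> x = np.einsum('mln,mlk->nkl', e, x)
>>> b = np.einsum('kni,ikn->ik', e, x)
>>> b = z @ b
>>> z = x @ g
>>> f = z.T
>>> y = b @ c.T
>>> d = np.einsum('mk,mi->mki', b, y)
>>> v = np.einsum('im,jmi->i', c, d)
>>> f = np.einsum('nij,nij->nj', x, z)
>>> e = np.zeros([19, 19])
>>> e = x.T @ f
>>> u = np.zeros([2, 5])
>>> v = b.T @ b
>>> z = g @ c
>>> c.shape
(5, 19)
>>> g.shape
(5, 5)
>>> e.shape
(5, 19, 5)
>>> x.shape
(11, 19, 5)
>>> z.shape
(5, 19)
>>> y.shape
(17, 5)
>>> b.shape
(17, 19)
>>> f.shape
(11, 5)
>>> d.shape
(17, 19, 5)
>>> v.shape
(19, 19)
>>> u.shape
(2, 5)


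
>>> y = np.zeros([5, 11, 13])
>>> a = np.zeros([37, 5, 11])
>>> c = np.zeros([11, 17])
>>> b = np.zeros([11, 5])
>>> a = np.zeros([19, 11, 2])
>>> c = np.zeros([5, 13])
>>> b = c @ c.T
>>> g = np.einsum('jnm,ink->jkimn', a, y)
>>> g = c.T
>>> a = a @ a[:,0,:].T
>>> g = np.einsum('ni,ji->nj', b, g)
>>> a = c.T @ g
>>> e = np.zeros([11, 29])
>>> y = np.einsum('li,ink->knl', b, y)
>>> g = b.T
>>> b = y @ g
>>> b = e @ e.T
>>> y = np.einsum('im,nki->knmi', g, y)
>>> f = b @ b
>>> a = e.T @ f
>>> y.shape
(11, 13, 5, 5)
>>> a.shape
(29, 11)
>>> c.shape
(5, 13)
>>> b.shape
(11, 11)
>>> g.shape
(5, 5)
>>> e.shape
(11, 29)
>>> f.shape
(11, 11)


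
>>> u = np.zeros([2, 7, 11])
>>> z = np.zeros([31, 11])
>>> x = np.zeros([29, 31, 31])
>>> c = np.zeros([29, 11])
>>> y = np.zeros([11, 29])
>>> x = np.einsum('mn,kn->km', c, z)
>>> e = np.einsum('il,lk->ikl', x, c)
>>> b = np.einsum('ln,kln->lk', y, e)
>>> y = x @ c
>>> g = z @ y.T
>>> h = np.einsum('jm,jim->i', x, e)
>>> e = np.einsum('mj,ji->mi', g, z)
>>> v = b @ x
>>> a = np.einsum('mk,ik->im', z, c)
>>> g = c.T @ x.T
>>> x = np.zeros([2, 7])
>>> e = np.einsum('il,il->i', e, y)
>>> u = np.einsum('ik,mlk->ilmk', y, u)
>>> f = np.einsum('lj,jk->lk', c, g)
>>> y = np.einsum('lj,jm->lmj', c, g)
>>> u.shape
(31, 7, 2, 11)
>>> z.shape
(31, 11)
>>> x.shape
(2, 7)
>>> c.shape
(29, 11)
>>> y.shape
(29, 31, 11)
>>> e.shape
(31,)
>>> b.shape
(11, 31)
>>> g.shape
(11, 31)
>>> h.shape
(11,)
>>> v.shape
(11, 29)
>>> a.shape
(29, 31)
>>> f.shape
(29, 31)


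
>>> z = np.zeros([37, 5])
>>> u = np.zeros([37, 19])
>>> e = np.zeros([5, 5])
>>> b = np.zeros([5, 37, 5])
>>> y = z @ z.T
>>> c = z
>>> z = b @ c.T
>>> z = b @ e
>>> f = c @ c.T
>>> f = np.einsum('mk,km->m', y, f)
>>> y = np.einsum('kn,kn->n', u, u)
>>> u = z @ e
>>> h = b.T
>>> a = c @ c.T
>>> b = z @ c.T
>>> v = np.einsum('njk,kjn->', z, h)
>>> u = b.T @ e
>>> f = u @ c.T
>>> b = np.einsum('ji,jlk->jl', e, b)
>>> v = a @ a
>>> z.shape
(5, 37, 5)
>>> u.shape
(37, 37, 5)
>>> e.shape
(5, 5)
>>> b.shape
(5, 37)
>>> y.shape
(19,)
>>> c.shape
(37, 5)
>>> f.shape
(37, 37, 37)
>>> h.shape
(5, 37, 5)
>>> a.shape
(37, 37)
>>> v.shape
(37, 37)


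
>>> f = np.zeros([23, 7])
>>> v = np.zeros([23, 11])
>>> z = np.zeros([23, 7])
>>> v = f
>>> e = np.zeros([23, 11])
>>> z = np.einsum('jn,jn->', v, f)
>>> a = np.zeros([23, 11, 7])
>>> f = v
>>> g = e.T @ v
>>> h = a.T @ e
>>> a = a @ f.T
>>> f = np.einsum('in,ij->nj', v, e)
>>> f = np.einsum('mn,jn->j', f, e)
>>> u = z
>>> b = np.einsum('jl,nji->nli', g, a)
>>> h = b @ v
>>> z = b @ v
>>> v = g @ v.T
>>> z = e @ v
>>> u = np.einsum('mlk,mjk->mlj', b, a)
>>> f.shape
(23,)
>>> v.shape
(11, 23)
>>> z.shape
(23, 23)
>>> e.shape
(23, 11)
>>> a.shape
(23, 11, 23)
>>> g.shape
(11, 7)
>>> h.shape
(23, 7, 7)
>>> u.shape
(23, 7, 11)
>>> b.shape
(23, 7, 23)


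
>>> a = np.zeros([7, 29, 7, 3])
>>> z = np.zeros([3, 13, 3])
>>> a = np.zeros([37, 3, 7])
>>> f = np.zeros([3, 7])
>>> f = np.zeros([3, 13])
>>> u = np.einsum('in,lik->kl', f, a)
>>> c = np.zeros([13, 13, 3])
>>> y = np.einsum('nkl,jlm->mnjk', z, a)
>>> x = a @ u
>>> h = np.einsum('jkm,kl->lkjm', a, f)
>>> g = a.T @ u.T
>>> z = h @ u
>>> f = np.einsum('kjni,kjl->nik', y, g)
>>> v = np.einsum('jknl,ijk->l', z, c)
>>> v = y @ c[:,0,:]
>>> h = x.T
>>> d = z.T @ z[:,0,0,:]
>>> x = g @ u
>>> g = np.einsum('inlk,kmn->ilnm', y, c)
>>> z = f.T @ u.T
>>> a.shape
(37, 3, 7)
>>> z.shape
(7, 13, 7)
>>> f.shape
(37, 13, 7)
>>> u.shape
(7, 37)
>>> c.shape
(13, 13, 3)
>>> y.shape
(7, 3, 37, 13)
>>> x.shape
(7, 3, 37)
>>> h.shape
(37, 3, 37)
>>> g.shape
(7, 37, 3, 13)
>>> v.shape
(7, 3, 37, 3)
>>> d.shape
(37, 37, 3, 37)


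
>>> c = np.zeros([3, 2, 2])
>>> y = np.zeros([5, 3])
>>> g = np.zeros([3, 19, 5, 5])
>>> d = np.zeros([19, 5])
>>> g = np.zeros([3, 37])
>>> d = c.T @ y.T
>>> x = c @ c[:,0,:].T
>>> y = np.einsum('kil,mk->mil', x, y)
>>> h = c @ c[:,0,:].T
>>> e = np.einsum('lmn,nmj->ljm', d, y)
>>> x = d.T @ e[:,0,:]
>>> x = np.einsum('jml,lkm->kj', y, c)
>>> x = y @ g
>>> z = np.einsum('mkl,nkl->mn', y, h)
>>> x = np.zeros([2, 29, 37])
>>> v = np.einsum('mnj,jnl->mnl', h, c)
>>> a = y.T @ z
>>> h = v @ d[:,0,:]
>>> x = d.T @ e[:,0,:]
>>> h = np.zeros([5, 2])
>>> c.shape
(3, 2, 2)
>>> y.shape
(5, 2, 3)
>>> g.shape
(3, 37)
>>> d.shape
(2, 2, 5)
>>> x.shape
(5, 2, 2)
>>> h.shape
(5, 2)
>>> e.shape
(2, 3, 2)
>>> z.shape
(5, 3)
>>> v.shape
(3, 2, 2)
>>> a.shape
(3, 2, 3)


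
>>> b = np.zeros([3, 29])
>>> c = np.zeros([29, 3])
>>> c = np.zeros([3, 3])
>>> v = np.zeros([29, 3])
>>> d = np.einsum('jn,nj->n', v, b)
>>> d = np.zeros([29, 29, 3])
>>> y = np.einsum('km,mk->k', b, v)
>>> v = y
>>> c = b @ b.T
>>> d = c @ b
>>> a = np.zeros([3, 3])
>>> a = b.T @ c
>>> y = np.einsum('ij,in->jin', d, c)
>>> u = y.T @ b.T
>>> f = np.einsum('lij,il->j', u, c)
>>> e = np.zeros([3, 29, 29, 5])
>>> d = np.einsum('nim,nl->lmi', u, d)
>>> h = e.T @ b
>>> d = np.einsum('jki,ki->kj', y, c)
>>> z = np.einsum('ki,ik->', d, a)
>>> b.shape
(3, 29)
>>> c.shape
(3, 3)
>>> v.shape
(3,)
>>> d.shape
(3, 29)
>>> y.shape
(29, 3, 3)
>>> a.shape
(29, 3)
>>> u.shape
(3, 3, 3)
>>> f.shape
(3,)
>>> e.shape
(3, 29, 29, 5)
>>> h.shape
(5, 29, 29, 29)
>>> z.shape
()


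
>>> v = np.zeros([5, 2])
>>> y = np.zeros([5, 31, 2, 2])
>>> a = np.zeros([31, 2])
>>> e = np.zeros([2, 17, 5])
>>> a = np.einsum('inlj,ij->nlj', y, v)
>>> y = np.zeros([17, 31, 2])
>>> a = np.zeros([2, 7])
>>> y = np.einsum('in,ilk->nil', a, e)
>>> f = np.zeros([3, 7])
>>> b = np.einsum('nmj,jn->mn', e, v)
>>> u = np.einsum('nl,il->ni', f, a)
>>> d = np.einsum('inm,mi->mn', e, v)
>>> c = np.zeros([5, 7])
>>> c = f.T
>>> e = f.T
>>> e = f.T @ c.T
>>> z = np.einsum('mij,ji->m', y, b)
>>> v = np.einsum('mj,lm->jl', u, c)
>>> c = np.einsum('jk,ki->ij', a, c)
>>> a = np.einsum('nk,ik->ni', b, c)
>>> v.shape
(2, 7)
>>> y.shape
(7, 2, 17)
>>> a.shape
(17, 3)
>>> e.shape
(7, 7)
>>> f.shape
(3, 7)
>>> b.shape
(17, 2)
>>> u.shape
(3, 2)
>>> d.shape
(5, 17)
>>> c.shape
(3, 2)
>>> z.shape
(7,)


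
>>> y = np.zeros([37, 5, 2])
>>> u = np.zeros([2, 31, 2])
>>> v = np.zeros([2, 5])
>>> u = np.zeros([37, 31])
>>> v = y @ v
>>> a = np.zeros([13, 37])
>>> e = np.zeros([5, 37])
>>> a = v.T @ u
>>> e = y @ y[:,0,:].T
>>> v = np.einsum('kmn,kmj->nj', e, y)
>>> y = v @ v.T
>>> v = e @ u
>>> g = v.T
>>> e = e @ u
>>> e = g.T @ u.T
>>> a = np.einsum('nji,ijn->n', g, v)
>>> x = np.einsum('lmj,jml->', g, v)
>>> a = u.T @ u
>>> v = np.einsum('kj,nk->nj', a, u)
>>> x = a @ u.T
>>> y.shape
(37, 37)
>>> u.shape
(37, 31)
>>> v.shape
(37, 31)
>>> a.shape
(31, 31)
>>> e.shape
(37, 5, 37)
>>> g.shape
(31, 5, 37)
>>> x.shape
(31, 37)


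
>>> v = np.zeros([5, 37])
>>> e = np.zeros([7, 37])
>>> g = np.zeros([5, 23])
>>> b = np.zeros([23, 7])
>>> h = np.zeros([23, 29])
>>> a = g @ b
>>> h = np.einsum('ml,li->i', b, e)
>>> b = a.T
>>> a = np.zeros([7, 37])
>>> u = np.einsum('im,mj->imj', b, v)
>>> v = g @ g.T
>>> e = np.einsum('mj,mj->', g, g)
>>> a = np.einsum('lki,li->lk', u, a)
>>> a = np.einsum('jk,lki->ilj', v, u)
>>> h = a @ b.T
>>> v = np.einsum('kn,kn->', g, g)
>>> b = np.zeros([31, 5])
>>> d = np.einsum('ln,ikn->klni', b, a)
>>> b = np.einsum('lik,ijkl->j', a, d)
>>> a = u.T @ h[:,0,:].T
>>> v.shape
()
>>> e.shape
()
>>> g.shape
(5, 23)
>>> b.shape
(31,)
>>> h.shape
(37, 7, 7)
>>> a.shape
(37, 5, 37)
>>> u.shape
(7, 5, 37)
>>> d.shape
(7, 31, 5, 37)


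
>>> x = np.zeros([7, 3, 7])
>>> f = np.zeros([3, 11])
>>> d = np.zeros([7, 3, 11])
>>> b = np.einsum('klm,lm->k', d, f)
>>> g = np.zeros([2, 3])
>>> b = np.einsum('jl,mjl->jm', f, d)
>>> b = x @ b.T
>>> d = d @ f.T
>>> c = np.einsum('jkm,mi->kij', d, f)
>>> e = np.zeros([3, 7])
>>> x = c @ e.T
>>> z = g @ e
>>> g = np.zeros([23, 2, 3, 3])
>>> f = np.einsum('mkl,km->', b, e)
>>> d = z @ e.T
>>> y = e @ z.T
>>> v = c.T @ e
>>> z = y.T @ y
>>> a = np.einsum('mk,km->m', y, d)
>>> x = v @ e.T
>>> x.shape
(7, 11, 3)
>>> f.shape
()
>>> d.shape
(2, 3)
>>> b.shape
(7, 3, 3)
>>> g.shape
(23, 2, 3, 3)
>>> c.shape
(3, 11, 7)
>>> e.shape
(3, 7)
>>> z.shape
(2, 2)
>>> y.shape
(3, 2)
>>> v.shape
(7, 11, 7)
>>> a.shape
(3,)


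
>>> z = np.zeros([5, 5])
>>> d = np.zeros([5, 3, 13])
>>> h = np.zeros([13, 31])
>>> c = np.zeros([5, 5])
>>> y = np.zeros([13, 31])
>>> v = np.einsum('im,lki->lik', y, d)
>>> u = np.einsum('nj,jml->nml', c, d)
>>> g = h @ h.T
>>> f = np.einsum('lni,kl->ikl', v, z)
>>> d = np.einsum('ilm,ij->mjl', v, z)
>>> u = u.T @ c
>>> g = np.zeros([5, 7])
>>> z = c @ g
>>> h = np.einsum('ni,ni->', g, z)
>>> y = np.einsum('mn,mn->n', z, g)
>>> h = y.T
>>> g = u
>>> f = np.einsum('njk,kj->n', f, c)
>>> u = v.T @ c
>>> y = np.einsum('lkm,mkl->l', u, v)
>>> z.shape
(5, 7)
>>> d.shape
(3, 5, 13)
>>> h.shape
(7,)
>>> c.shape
(5, 5)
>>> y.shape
(3,)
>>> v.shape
(5, 13, 3)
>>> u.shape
(3, 13, 5)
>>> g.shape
(13, 3, 5)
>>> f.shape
(3,)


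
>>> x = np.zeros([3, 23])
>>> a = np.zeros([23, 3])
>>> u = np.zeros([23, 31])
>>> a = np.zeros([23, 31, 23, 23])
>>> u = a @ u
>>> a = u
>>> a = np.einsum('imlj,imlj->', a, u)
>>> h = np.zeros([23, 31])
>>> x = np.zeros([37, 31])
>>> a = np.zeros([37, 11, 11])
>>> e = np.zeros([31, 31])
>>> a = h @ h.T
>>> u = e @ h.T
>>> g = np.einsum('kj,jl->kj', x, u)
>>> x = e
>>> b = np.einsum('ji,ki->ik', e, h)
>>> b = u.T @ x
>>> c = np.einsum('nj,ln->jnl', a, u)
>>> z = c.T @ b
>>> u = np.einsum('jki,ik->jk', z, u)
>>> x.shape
(31, 31)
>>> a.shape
(23, 23)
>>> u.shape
(31, 23)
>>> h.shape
(23, 31)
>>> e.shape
(31, 31)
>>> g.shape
(37, 31)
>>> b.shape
(23, 31)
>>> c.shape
(23, 23, 31)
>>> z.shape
(31, 23, 31)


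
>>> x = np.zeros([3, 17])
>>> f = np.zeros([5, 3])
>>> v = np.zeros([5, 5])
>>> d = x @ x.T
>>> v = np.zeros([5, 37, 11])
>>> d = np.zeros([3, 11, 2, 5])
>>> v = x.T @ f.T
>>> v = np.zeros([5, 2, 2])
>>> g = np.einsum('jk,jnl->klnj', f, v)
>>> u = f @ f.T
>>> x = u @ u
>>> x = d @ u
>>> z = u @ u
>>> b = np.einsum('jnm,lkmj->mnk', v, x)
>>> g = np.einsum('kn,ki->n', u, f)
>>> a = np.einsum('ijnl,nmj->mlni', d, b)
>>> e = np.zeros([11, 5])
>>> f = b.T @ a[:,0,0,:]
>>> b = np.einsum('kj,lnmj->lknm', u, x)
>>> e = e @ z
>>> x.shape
(3, 11, 2, 5)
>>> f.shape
(11, 2, 3)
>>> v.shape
(5, 2, 2)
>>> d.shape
(3, 11, 2, 5)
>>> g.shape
(5,)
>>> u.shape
(5, 5)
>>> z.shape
(5, 5)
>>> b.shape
(3, 5, 11, 2)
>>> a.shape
(2, 5, 2, 3)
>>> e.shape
(11, 5)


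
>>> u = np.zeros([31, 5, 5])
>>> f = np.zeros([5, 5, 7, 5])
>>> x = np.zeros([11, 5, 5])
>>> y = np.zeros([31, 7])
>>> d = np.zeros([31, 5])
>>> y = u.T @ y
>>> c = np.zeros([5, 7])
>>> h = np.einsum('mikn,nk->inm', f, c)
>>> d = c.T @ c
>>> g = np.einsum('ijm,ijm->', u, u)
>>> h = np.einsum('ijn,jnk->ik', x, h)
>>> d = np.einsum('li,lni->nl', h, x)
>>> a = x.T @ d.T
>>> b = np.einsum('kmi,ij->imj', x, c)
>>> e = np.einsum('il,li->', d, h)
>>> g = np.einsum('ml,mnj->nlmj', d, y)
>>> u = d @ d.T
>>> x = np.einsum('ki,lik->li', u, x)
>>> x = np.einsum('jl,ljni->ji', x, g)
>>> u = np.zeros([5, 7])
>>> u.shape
(5, 7)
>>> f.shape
(5, 5, 7, 5)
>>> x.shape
(11, 7)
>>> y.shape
(5, 5, 7)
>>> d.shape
(5, 11)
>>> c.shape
(5, 7)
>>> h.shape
(11, 5)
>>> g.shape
(5, 11, 5, 7)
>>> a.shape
(5, 5, 5)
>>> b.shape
(5, 5, 7)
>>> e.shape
()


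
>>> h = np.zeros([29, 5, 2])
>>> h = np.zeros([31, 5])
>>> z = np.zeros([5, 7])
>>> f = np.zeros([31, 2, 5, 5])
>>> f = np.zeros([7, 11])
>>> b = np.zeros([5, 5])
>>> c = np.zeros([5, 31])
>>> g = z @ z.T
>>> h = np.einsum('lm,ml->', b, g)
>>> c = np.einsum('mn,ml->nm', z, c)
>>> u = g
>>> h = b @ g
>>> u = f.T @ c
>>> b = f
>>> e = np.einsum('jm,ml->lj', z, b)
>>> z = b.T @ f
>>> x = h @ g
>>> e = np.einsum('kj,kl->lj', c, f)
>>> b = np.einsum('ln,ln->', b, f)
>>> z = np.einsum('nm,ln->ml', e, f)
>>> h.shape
(5, 5)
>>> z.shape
(5, 7)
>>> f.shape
(7, 11)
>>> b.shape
()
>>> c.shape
(7, 5)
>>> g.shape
(5, 5)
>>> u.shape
(11, 5)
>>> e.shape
(11, 5)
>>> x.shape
(5, 5)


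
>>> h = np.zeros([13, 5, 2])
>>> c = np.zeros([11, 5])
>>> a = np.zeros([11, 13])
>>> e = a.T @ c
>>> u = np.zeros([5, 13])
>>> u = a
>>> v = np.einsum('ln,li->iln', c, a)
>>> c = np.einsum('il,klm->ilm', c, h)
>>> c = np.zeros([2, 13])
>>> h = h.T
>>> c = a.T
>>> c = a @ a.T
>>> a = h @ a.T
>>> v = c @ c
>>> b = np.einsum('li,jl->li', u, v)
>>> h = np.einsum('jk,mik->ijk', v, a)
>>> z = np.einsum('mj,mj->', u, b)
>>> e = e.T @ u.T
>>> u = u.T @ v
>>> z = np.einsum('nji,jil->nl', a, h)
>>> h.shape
(5, 11, 11)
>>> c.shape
(11, 11)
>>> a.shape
(2, 5, 11)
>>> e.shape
(5, 11)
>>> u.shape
(13, 11)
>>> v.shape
(11, 11)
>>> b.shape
(11, 13)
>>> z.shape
(2, 11)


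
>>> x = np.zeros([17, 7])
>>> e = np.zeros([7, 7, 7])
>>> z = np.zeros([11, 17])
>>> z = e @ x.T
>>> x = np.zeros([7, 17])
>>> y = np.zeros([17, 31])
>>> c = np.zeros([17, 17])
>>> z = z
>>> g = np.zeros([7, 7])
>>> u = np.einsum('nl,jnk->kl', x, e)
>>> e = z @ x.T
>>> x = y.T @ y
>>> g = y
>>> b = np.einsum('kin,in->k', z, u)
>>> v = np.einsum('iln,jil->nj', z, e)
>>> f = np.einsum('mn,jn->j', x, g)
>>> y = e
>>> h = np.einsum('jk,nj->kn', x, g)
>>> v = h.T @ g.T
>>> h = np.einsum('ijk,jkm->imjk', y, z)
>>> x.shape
(31, 31)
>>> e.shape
(7, 7, 7)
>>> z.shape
(7, 7, 17)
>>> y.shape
(7, 7, 7)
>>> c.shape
(17, 17)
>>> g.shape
(17, 31)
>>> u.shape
(7, 17)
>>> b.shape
(7,)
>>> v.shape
(17, 17)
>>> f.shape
(17,)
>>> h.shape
(7, 17, 7, 7)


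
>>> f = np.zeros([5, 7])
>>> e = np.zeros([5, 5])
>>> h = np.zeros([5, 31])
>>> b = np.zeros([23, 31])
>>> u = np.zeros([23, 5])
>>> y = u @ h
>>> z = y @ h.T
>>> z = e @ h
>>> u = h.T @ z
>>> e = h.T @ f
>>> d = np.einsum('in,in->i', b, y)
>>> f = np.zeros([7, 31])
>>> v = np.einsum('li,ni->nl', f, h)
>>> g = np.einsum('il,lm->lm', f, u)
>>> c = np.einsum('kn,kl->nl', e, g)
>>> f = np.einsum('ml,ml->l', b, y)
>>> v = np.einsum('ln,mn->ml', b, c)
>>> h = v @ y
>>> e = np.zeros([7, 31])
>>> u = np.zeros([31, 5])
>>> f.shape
(31,)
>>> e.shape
(7, 31)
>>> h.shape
(7, 31)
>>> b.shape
(23, 31)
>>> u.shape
(31, 5)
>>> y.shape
(23, 31)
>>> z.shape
(5, 31)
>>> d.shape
(23,)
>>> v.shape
(7, 23)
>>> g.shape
(31, 31)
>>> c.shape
(7, 31)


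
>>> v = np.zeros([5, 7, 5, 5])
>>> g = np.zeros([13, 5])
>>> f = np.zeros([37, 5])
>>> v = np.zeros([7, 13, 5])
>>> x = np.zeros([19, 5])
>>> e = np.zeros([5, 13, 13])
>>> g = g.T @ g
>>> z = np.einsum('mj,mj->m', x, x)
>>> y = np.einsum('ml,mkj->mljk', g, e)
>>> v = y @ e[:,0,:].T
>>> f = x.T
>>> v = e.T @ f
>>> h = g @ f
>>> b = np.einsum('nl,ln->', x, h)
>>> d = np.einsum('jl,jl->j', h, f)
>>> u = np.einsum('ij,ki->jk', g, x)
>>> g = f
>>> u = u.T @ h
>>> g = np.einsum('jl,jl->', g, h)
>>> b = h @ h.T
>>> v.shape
(13, 13, 19)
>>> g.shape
()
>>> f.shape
(5, 19)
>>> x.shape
(19, 5)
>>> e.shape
(5, 13, 13)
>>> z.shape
(19,)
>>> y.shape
(5, 5, 13, 13)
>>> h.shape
(5, 19)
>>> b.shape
(5, 5)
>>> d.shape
(5,)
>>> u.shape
(19, 19)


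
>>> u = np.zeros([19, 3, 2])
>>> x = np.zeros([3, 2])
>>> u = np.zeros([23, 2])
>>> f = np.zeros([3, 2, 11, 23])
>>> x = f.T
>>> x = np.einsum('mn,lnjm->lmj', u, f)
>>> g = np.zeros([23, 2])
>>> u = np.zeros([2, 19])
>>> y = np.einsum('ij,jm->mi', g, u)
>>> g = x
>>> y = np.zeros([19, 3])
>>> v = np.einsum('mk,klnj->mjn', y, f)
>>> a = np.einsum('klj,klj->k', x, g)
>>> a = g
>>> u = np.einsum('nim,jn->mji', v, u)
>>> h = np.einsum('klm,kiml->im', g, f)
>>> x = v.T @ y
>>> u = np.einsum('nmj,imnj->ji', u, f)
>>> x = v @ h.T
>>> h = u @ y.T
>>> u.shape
(23, 3)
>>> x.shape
(19, 23, 2)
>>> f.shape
(3, 2, 11, 23)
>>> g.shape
(3, 23, 11)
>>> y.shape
(19, 3)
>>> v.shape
(19, 23, 11)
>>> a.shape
(3, 23, 11)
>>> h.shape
(23, 19)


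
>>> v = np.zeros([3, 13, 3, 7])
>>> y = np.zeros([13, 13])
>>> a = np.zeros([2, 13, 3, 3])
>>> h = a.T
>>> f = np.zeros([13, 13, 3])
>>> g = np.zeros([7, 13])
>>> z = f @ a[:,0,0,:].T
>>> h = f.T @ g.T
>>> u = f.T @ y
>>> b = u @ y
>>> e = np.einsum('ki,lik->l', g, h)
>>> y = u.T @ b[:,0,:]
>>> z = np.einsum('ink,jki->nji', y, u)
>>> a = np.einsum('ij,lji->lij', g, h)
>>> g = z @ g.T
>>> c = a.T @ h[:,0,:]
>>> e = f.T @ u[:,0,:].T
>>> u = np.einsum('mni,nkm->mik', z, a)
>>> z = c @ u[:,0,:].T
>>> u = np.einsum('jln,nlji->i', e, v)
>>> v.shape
(3, 13, 3, 7)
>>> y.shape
(13, 13, 13)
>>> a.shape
(3, 7, 13)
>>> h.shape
(3, 13, 7)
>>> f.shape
(13, 13, 3)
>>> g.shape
(13, 3, 7)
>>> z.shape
(13, 7, 13)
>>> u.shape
(7,)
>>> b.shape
(3, 13, 13)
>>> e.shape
(3, 13, 3)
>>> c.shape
(13, 7, 7)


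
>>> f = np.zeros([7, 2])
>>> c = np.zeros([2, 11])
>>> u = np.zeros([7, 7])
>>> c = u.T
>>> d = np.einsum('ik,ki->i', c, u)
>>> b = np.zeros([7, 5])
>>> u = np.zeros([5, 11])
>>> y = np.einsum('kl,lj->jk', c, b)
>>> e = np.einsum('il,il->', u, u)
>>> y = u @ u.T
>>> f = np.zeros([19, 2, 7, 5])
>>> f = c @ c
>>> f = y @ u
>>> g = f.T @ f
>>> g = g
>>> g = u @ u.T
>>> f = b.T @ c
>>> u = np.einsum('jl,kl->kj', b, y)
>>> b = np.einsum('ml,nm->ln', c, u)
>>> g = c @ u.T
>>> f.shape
(5, 7)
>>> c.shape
(7, 7)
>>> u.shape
(5, 7)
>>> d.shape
(7,)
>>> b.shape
(7, 5)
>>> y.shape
(5, 5)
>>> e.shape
()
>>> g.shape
(7, 5)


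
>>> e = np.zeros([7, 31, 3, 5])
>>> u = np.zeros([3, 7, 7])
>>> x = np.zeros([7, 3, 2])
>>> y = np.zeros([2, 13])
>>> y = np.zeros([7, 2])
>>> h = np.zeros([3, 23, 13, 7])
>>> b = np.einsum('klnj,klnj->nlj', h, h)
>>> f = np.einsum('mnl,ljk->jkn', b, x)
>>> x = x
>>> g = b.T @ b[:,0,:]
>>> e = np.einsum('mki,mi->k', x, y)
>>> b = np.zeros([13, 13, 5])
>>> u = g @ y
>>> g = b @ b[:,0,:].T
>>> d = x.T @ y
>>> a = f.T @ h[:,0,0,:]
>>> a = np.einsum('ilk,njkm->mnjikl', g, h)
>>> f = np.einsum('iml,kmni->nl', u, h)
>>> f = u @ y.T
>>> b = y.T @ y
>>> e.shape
(3,)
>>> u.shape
(7, 23, 2)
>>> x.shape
(7, 3, 2)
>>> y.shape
(7, 2)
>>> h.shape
(3, 23, 13, 7)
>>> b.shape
(2, 2)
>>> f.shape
(7, 23, 7)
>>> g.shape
(13, 13, 13)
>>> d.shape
(2, 3, 2)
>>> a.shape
(7, 3, 23, 13, 13, 13)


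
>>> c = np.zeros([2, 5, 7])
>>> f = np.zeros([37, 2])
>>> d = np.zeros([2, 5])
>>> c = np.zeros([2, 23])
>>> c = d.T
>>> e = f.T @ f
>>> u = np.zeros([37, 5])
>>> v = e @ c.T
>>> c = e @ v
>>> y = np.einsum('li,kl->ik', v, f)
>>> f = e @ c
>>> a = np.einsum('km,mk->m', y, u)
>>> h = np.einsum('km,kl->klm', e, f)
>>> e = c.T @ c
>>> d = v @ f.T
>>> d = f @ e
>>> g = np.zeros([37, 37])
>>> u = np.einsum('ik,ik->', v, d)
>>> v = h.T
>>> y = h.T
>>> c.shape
(2, 5)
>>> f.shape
(2, 5)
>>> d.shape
(2, 5)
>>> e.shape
(5, 5)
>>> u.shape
()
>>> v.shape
(2, 5, 2)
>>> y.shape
(2, 5, 2)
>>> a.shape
(37,)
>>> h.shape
(2, 5, 2)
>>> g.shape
(37, 37)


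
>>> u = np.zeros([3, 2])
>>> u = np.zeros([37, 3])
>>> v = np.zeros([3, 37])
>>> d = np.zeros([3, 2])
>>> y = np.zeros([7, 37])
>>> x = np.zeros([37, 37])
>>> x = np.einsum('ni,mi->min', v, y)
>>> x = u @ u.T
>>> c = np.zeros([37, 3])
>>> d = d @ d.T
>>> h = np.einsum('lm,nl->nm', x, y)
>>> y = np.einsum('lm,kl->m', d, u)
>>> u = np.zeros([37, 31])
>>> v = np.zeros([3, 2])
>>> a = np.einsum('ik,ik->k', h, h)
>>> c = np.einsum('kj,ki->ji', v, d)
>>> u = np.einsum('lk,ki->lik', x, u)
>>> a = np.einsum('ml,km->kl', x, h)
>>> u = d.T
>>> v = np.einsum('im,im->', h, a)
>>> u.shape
(3, 3)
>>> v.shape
()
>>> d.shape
(3, 3)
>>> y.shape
(3,)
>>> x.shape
(37, 37)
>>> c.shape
(2, 3)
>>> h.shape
(7, 37)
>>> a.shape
(7, 37)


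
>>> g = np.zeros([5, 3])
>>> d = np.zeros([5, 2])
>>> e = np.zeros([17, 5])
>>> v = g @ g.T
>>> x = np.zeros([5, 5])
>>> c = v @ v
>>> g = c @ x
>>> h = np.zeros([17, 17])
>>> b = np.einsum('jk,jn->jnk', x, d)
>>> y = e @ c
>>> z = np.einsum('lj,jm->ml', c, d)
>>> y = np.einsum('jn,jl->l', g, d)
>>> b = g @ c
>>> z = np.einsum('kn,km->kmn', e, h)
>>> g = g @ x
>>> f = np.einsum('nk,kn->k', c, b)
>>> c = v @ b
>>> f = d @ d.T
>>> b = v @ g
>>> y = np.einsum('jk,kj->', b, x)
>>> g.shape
(5, 5)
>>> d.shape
(5, 2)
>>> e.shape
(17, 5)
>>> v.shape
(5, 5)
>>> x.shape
(5, 5)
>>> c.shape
(5, 5)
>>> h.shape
(17, 17)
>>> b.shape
(5, 5)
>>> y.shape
()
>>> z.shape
(17, 17, 5)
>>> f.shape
(5, 5)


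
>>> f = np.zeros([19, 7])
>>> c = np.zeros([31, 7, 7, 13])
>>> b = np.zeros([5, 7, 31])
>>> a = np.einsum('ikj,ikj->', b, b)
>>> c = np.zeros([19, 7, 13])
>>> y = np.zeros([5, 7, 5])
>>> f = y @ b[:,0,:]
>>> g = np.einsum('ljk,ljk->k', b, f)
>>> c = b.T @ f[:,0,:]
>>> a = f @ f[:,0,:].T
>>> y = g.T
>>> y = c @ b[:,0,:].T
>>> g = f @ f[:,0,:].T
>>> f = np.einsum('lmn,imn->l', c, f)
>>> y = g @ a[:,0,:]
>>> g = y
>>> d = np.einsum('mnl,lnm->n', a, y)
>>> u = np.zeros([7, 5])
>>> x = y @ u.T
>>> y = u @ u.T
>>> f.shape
(31,)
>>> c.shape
(31, 7, 31)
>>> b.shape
(5, 7, 31)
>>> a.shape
(5, 7, 5)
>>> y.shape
(7, 7)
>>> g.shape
(5, 7, 5)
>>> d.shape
(7,)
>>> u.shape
(7, 5)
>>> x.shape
(5, 7, 7)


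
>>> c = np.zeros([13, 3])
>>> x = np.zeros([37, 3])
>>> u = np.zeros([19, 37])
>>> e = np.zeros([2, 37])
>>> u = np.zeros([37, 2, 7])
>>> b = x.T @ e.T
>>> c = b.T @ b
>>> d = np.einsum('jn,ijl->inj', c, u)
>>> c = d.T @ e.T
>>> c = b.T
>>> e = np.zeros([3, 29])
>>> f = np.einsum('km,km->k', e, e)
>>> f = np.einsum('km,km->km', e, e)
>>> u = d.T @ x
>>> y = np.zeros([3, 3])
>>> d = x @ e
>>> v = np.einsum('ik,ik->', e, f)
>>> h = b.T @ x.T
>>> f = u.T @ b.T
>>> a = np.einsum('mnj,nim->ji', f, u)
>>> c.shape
(2, 3)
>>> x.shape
(37, 3)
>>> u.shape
(2, 2, 3)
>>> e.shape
(3, 29)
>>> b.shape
(3, 2)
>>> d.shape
(37, 29)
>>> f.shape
(3, 2, 3)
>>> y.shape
(3, 3)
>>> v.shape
()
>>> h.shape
(2, 37)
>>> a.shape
(3, 2)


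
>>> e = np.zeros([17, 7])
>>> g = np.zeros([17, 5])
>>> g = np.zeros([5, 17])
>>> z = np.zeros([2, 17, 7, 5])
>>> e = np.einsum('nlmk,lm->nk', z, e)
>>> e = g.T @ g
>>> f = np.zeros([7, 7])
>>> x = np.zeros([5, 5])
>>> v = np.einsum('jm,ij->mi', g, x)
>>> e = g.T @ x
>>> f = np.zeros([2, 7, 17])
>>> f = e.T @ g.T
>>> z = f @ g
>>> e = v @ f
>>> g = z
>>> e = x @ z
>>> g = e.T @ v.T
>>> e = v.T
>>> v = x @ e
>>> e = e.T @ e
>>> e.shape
(17, 17)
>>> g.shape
(17, 17)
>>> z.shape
(5, 17)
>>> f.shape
(5, 5)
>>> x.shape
(5, 5)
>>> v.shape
(5, 17)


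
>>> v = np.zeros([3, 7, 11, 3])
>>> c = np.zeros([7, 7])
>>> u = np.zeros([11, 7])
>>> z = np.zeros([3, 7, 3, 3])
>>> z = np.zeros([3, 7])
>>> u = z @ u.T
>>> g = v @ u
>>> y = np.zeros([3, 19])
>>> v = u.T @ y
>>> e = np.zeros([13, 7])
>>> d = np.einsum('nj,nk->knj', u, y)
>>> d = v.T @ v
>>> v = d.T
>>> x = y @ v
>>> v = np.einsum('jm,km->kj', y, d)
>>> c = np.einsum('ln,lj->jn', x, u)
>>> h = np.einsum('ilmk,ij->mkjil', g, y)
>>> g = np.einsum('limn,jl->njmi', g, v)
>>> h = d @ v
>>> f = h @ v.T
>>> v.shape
(19, 3)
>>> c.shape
(11, 19)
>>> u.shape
(3, 11)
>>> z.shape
(3, 7)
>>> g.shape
(11, 19, 11, 7)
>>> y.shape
(3, 19)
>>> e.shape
(13, 7)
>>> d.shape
(19, 19)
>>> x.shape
(3, 19)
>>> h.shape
(19, 3)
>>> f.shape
(19, 19)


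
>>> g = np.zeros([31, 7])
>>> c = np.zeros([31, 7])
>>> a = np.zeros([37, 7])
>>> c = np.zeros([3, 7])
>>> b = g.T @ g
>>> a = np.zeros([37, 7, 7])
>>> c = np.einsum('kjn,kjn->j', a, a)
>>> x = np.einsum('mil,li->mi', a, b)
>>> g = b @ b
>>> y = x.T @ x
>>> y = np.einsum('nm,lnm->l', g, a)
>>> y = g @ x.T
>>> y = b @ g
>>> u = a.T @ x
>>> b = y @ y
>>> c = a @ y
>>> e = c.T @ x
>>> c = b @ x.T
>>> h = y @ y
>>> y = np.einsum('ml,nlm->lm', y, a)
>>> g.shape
(7, 7)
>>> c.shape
(7, 37)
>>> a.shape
(37, 7, 7)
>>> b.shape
(7, 7)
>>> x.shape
(37, 7)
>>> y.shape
(7, 7)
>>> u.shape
(7, 7, 7)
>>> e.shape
(7, 7, 7)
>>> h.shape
(7, 7)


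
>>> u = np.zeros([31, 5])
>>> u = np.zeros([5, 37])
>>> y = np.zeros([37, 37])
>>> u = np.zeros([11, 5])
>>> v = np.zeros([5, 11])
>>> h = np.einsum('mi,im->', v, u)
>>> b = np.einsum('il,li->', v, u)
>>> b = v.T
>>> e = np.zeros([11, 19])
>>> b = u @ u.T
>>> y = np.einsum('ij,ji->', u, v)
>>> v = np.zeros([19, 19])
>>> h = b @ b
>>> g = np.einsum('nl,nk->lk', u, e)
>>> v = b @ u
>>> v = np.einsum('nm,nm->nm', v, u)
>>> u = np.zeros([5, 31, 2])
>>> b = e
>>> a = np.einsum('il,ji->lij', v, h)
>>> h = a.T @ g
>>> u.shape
(5, 31, 2)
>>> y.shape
()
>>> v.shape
(11, 5)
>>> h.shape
(11, 11, 19)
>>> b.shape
(11, 19)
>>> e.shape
(11, 19)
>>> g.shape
(5, 19)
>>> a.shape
(5, 11, 11)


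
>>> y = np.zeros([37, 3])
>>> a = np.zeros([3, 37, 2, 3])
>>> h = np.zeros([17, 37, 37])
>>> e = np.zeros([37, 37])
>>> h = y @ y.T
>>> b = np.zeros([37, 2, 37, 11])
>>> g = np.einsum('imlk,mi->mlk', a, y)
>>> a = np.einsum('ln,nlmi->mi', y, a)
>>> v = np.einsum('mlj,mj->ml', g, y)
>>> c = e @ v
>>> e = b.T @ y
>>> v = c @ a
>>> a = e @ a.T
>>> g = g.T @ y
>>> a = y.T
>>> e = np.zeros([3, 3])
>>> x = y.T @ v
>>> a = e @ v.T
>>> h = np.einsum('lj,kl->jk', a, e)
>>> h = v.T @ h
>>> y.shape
(37, 3)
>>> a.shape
(3, 37)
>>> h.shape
(3, 3)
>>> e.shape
(3, 3)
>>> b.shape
(37, 2, 37, 11)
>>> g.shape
(3, 2, 3)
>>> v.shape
(37, 3)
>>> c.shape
(37, 2)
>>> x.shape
(3, 3)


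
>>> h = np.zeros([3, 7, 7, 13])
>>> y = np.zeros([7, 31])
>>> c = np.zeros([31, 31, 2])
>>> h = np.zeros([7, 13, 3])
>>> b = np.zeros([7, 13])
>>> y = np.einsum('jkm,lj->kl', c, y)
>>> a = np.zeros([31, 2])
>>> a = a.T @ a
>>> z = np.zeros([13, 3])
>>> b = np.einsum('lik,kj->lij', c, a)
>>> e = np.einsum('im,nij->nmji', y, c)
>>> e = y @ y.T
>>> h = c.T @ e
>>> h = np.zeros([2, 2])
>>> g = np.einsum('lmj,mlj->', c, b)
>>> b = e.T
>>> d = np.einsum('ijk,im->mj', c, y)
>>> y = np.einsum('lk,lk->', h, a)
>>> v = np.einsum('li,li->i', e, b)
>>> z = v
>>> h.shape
(2, 2)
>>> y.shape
()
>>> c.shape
(31, 31, 2)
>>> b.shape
(31, 31)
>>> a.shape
(2, 2)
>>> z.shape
(31,)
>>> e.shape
(31, 31)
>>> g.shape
()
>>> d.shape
(7, 31)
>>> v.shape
(31,)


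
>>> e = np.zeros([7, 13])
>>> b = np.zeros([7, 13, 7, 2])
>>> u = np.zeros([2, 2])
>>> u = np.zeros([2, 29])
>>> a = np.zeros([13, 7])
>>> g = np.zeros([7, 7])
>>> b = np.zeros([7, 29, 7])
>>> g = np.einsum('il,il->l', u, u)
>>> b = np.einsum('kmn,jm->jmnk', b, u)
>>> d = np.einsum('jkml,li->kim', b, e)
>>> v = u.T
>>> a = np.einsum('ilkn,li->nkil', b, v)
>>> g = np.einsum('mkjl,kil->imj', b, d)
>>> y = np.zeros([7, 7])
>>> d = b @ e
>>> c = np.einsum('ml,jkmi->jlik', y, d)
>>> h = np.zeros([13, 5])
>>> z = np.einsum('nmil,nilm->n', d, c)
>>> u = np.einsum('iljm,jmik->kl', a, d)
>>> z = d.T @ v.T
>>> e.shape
(7, 13)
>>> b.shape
(2, 29, 7, 7)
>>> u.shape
(13, 7)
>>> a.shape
(7, 7, 2, 29)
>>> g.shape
(13, 2, 7)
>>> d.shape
(2, 29, 7, 13)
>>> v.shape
(29, 2)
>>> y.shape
(7, 7)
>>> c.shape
(2, 7, 13, 29)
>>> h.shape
(13, 5)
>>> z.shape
(13, 7, 29, 29)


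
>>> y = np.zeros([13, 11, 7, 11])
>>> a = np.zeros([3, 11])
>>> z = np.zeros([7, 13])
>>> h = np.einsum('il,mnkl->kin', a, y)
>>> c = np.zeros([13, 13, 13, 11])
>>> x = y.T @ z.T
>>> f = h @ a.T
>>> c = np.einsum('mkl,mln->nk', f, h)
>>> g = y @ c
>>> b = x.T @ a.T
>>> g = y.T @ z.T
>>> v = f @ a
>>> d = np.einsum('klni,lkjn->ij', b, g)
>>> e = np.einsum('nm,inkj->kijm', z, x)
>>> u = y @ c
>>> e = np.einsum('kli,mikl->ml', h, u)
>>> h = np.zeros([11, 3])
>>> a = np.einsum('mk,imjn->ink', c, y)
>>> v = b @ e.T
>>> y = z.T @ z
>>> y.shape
(13, 13)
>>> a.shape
(13, 11, 3)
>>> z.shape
(7, 13)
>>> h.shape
(11, 3)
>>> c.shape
(11, 3)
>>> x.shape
(11, 7, 11, 7)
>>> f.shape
(7, 3, 3)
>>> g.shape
(11, 7, 11, 7)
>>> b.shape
(7, 11, 7, 3)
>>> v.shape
(7, 11, 7, 13)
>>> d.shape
(3, 11)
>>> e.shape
(13, 3)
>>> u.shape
(13, 11, 7, 3)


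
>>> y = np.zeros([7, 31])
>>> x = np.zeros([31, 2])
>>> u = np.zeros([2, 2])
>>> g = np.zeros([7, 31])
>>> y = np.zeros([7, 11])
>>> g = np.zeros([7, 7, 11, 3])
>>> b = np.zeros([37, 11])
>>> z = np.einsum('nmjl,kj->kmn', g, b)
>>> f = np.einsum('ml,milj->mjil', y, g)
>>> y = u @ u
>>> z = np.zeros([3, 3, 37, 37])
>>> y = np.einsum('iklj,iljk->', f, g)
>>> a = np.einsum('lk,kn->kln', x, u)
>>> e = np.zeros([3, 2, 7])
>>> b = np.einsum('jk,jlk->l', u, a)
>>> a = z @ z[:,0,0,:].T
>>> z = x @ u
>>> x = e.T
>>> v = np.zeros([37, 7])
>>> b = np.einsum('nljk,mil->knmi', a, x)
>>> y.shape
()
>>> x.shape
(7, 2, 3)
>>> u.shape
(2, 2)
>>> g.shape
(7, 7, 11, 3)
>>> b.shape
(3, 3, 7, 2)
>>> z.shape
(31, 2)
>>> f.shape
(7, 3, 7, 11)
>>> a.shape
(3, 3, 37, 3)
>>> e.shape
(3, 2, 7)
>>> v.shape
(37, 7)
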